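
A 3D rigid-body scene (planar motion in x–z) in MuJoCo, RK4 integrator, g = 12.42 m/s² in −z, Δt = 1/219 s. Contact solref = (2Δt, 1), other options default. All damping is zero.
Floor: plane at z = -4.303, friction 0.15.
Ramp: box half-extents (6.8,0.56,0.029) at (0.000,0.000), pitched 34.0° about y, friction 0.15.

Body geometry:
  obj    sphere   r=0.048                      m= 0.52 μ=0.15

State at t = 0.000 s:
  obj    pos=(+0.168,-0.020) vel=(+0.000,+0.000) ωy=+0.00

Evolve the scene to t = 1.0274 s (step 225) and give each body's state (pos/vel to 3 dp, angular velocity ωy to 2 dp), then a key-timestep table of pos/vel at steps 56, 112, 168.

State at t = 1.0274 s:
  obj    pos=(+2.531,-1.614) vel=(+4.593,-3.117) ωy=+82.48

Key-timestep trajectory:
   step    t(s)  obj.x    obj.z    obj.vx   obj.vz 
     56  0.2557   +0.314  -0.119  +1.140  -0.783
    112  0.5114   +0.753  -0.415  +2.299  -1.526
    168  0.7671   +1.485  -0.909  +3.458  -2.267


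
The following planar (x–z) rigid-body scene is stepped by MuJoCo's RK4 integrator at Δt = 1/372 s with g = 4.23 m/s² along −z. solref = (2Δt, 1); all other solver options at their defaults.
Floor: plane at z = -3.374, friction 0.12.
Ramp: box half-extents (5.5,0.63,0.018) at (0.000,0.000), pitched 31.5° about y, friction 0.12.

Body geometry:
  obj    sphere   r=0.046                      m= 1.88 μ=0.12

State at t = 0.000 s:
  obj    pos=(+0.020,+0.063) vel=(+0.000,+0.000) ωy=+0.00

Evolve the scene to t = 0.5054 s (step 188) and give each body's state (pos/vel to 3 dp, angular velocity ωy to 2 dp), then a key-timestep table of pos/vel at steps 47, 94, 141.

State at t = 0.5054 s:
  obj    pos=(+0.213,-0.056) vel=(+0.761,-0.480) ωy=+11.81

Key-timestep trajectory:
   step    t(s)  obj.x    obj.z    obj.vx   obj.vz 
     47  0.1263   +0.032  +0.055  +0.192  -0.117
     94  0.2527   +0.068  +0.033  +0.384  -0.233
    141  0.3790   +0.129  -0.004  +0.579  -0.342


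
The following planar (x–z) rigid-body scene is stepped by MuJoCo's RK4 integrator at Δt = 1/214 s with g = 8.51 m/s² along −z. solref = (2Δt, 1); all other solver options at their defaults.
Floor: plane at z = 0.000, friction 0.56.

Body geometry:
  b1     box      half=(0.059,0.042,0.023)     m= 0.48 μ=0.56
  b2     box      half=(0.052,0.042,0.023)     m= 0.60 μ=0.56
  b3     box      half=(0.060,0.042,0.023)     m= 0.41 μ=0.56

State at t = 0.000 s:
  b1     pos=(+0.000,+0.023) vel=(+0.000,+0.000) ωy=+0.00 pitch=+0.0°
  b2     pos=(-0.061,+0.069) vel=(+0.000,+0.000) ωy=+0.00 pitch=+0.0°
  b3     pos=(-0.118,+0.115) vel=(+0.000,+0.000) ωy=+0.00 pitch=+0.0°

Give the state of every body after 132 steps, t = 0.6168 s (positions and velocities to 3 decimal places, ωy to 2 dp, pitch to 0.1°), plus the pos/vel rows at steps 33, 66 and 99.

State at t = 0.6168 s:
  b1     pos=(+0.000,+0.023) vel=(+0.000,+0.000) ωy=+0.00 pitch=+0.0°
  b2     pos=(-0.080,+0.056) vel=(+0.000,+0.000) ωy=+0.01 pitch=-55.5°
  b3     pos=(-0.152,+0.057) vel=(+0.000,+0.000) ωy=+0.01 pitch=-40.9°

Key-timestep trajectory:
   step    t(s)  b1.x    b1.z    b1.vx   b1.vz   b2.x    b2.z    b2.vx   b2.vz   b3.x    b3.z    b3.vx   b3.vz 
     33  0.1542   +0.000  +0.023  +0.000  +0.000   -0.073  +0.064  -0.161  -0.125   -0.148  +0.070  -0.288  -0.740
     66  0.3084   +0.000  +0.023  +0.000  +0.000   -0.085  +0.057  +0.034  -0.003   -0.155  +0.058  +0.020  -0.010
     99  0.4626   +0.000  +0.023  +0.001  +0.000   -0.080  +0.056  +0.000  +0.001   -0.152  +0.057  -0.001  +0.000


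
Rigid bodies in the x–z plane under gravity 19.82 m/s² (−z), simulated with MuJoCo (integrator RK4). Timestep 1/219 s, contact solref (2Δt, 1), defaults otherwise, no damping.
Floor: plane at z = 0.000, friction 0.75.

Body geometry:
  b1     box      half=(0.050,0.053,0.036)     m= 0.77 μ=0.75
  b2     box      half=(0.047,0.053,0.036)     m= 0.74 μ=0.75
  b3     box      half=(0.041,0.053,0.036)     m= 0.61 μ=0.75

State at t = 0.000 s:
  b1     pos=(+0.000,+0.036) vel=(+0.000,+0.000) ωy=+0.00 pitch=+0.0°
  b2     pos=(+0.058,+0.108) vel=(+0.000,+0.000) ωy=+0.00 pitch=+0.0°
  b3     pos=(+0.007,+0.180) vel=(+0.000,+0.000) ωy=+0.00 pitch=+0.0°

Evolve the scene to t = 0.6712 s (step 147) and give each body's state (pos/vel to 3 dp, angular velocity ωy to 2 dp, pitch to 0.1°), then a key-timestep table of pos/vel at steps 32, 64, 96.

State at t = 0.6712 s:
  b1     pos=(+0.000,+0.036) vel=(+0.000,+0.000) ωy=+0.00 pitch=+0.0°
  b2     pos=(+0.104,+0.047) vel=(+0.000,+0.000) ωy=+0.00 pitch=+90.0°
  b3     pos=(-0.098,+0.036) vel=(+0.000,+0.000) ωy=+0.00 pitch=+180.0°

Key-timestep trajectory:
   step    t(s)  b1.x    b1.z    b1.vx   b1.vz   b2.x    b2.z    b2.vx   b2.vz   b3.x    b3.z    b3.vx   b3.vz 
     32  0.1461   +0.000  +0.036  +0.000  +0.000   +0.058  +0.108  +0.006  +0.000   -0.014  +0.170  -0.348  -0.344
     64  0.2922   +0.000  +0.036  +0.000  +0.000   +0.085  +0.086  +0.351  -0.690   -0.063  +0.112  -0.355  -0.106
     96  0.4384   +0.000  +0.036  +0.000  +0.000   +0.113  +0.053  -0.185  -0.092   -0.097  +0.035  -0.049  +0.050


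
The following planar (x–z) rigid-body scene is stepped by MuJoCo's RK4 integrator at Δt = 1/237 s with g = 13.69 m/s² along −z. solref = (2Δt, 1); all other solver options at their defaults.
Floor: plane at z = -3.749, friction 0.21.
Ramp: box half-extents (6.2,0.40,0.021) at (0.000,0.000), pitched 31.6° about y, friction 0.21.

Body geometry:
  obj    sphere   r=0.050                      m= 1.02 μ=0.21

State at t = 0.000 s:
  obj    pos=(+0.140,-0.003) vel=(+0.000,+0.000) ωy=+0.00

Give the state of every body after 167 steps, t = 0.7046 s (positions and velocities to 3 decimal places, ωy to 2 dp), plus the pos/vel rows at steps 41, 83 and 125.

State at t = 0.7046 s:
  obj    pos=(+1.224,-0.670) vel=(+3.075,-1.892) ωy=+72.18

Key-timestep trajectory:
   step    t(s)  obj.x    obj.z    obj.vx   obj.vz 
     41  0.1730   +0.205  -0.043  +0.755  -0.465
     83  0.3502   +0.408  -0.168  +1.529  -0.940
    125  0.5274   +0.747  -0.376  +2.302  -1.416


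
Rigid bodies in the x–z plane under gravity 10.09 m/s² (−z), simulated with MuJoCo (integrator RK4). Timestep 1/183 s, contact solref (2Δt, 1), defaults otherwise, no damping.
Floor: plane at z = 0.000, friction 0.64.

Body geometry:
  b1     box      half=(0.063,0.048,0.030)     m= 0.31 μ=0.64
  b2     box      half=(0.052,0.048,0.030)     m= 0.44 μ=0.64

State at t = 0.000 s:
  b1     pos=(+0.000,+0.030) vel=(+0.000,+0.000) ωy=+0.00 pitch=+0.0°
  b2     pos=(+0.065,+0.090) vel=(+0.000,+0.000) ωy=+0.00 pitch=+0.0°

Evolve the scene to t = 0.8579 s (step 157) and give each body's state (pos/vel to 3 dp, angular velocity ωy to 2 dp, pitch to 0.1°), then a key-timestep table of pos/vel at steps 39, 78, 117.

State at t = 0.8579 s:
  b1     pos=(+0.000,+0.030) vel=(+0.000,+0.000) ωy=+0.00 pitch=+0.0°
  b2     pos=(+0.196,+0.030) vel=(-0.001,+0.004) ωy=-0.04 pitch=+180.0°

Key-timestep trajectory:
   step    t(s)  b1.x    b1.z    b1.vx   b1.vz   b2.x    b2.z    b2.vx   b2.vz 
     39  0.2131   +0.000  +0.030  +0.000  +0.000   +0.076  +0.087  +0.141  -0.063
     78  0.4262   +0.000  +0.030  +0.000  +0.000   +0.129  +0.059  +0.171  +0.025
    117  0.6393   +0.000  +0.030  +0.000  +0.000   +0.154  +0.059  +0.158  -0.035


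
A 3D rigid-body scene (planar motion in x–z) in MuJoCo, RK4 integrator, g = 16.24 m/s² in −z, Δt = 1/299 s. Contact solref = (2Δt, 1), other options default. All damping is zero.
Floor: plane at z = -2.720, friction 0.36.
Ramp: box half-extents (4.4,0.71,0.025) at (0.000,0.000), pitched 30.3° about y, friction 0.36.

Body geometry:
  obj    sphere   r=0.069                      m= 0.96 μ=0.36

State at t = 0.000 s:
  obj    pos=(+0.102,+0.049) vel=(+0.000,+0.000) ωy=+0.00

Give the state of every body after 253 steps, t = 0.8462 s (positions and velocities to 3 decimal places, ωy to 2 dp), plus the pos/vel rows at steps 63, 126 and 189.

State at t = 0.8462 s:
  obj    pos=(+1.911,-1.008) vel=(+4.276,-2.499) ωy=+71.76

Key-timestep trajectory:
   step    t(s)  obj.x    obj.z    obj.vx   obj.vz 
     63  0.2107   +0.214  -0.016  +1.065  -0.622
    126  0.4214   +0.551  -0.213  +2.130  -1.244
    189  0.6321   +1.112  -0.541  +3.194  -1.867


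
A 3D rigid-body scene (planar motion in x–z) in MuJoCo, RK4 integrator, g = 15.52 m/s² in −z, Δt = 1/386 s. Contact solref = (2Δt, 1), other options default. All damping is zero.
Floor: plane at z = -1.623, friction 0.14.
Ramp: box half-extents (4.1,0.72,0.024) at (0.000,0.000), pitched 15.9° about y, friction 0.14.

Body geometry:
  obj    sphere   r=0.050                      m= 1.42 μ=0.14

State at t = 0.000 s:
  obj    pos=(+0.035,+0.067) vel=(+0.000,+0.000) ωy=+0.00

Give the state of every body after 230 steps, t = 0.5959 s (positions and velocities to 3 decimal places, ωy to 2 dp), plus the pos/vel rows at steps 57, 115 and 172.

State at t = 0.5959 s:
  obj    pos=(+0.554,-0.081) vel=(+1.741,-0.496) ωy=+36.19

Key-timestep trajectory:
   step    t(s)  obj.x    obj.z    obj.vx   obj.vz 
     57  0.1477   +0.067  +0.058  +0.431  -0.123
    115  0.2979   +0.165  +0.030  +0.870  -0.248
    172  0.4456   +0.325  -0.016  +1.302  -0.371


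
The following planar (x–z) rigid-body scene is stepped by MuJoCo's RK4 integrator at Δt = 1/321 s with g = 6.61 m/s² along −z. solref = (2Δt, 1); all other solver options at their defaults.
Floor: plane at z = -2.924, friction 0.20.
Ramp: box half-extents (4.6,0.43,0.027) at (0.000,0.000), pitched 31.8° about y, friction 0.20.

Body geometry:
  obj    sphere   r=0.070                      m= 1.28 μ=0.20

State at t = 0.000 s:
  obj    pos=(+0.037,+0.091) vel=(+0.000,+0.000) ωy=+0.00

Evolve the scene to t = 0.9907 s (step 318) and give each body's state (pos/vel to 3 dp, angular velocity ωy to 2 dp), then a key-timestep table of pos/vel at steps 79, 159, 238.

State at t = 0.9907 s:
  obj    pos=(+1.075,-0.552) vel=(+2.095,-1.299) ωy=+35.20

Key-timestep trajectory:
   step    t(s)  obj.x    obj.z    obj.vx   obj.vz 
     79  0.2461   +0.101  +0.051  +0.521  -0.323
    159  0.4953   +0.297  -0.070  +1.048  -0.649
    238  0.7414   +0.618  -0.269  +1.568  -0.972


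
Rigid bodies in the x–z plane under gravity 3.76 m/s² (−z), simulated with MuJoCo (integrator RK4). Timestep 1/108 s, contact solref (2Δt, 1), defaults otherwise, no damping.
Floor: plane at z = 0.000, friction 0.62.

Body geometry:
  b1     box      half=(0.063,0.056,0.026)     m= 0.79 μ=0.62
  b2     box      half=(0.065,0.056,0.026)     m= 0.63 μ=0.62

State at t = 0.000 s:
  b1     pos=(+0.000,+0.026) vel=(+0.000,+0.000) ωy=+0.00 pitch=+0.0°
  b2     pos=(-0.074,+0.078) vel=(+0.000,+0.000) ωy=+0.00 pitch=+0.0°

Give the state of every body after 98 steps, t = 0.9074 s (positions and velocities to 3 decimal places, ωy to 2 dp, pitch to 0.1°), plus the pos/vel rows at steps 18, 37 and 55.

State at t = 0.9074 s:
  b1     pos=(+0.000,+0.026) vel=(+0.000,+0.000) ωy=+0.00 pitch=+0.0°
  b2     pos=(-0.088,+0.064) vel=(+0.000,+0.000) ωy=+0.01 pitch=-43.6°

Key-timestep trajectory:
   step    t(s)  b1.x    b1.z    b1.vx   b1.vz   b2.x    b2.z    b2.vx   b2.vz 
     18  0.1667   +0.000  +0.026  +0.000  +0.000   -0.080  +0.074  -0.077  -0.056
     37  0.3426   +0.000  +0.026  +0.000  +0.000   -0.094  +0.066  -0.035  +0.029
     55  0.5093   +0.000  +0.026  +0.000  +0.000   -0.089  +0.064  +0.108  -0.050


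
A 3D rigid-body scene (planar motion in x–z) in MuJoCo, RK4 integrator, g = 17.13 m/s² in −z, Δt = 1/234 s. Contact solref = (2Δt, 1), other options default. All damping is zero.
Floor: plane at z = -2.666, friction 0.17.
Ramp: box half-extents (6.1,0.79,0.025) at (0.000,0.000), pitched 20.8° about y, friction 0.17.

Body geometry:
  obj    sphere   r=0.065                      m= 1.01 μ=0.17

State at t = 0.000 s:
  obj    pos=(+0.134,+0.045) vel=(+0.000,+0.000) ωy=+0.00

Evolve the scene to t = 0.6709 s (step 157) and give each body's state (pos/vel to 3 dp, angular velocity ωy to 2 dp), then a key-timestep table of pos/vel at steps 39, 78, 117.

State at t = 0.6709 s:
  obj    pos=(+1.049,-0.302) vel=(+2.725,-1.035) ωy=+44.84

Key-timestep trajectory:
   step    t(s)  obj.x    obj.z    obj.vx   obj.vz 
     39  0.1667   +0.191  +0.024  +0.677  -0.257
     78  0.3333   +0.360  -0.040  +1.354  -0.514
    117  0.5000   +0.642  -0.148  +2.031  -0.772


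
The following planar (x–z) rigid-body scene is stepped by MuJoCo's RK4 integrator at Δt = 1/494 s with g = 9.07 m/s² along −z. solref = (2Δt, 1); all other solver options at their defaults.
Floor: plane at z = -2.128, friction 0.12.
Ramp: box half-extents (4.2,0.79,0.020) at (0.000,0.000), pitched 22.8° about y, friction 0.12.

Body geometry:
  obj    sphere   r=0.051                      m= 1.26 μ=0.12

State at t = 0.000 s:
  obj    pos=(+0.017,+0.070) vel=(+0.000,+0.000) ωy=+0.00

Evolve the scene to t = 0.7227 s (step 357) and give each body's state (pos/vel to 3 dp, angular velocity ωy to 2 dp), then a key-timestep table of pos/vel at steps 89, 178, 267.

State at t = 0.7227 s:
  obj    pos=(+0.622,-0.185) vel=(+1.674,-0.704) ωy=+35.48

Key-timestep trajectory:
   step    t(s)  obj.x    obj.z    obj.vx   obj.vz 
     89  0.1802   +0.055  +0.054  +0.418  -0.177
    178  0.3603   +0.168  +0.007  +0.836  -0.349
    267  0.5405   +0.356  -0.073  +1.253  -0.526


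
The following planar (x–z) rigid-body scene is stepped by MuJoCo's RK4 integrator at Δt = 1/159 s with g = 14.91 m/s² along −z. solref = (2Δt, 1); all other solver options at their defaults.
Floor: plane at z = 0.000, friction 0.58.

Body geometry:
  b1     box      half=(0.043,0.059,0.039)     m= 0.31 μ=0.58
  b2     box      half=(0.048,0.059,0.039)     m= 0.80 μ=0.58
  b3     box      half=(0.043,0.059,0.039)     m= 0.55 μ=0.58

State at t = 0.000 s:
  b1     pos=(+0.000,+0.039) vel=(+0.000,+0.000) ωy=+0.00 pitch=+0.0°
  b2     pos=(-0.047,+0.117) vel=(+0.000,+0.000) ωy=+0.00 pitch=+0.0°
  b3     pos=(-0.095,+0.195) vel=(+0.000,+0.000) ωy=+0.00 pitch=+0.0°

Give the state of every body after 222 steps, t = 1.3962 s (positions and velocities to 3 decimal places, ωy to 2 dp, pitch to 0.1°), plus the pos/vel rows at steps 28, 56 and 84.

State at t = 1.3962 s:
  b1     pos=(+0.000,+0.039) vel=(+0.000,+0.000) ωy=+0.00 pitch=+0.0°
  b2     pos=(-0.096,+0.048) vel=(+0.000,+0.000) ωy=+0.00 pitch=-90.0°
  b3     pos=(-0.218,+0.043) vel=(+0.000,+0.000) ωy=+0.00 pitch=-90.0°

Key-timestep trajectory:
   step    t(s)  b1.x    b1.z    b1.vx   b1.vz   b2.x    b2.z    b2.vx   b2.vz   b3.x    b3.z    b3.vx   b3.vz 
     28  0.1761   +0.000  +0.039  +0.001  +0.001   -0.074  +0.101  -0.329  -0.425   -0.166  +0.121  -0.660  -1.300
     56  0.3522   +0.000  +0.039  +0.000  +0.000   -0.096  +0.048  +0.001  +0.001   -0.245  +0.057  -0.095  +0.026
     84  0.5283   +0.000  +0.039  +0.000  +0.000   -0.096  +0.048  +0.000  +0.000   -0.229  +0.050  +0.338  -0.187


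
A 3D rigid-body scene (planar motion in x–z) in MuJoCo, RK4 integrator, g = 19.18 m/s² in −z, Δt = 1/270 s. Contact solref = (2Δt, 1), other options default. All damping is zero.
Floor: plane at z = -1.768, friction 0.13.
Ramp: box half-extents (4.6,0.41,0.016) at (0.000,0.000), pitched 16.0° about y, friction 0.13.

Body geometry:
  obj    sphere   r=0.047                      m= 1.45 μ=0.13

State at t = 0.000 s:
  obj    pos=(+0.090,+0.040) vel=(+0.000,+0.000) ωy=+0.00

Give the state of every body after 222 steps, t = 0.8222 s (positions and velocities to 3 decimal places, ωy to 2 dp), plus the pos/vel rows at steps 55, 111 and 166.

State at t = 0.8222 s:
  obj    pos=(+1.317,-0.312) vel=(+2.985,-0.856) ωy=+66.05

Key-timestep trajectory:
   step    t(s)  obj.x    obj.z    obj.vx   obj.vz 
     55  0.2037   +0.165  +0.018  +0.740  -0.212
    111  0.4111   +0.397  -0.048  +1.492  -0.428
    166  0.6148   +0.776  -0.157  +2.232  -0.640


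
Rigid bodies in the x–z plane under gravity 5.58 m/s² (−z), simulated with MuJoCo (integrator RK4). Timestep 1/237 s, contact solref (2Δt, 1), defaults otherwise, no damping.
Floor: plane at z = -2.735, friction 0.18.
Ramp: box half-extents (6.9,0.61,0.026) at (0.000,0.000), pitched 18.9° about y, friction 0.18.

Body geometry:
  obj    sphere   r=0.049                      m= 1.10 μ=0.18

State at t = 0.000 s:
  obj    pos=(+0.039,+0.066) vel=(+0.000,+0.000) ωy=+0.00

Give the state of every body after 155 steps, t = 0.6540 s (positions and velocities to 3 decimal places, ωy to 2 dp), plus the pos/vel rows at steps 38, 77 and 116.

State at t = 0.6540 s:
  obj    pos=(+0.300,-0.024) vel=(+0.799,-0.274) ωy=+17.23

Key-timestep trajectory:
   step    t(s)  obj.x    obj.z    obj.vx   obj.vz 
     38  0.1603   +0.055  +0.061  +0.196  -0.067
     77  0.3249   +0.103  +0.044  +0.397  -0.136
    116  0.4895   +0.185  +0.016  +0.598  -0.205


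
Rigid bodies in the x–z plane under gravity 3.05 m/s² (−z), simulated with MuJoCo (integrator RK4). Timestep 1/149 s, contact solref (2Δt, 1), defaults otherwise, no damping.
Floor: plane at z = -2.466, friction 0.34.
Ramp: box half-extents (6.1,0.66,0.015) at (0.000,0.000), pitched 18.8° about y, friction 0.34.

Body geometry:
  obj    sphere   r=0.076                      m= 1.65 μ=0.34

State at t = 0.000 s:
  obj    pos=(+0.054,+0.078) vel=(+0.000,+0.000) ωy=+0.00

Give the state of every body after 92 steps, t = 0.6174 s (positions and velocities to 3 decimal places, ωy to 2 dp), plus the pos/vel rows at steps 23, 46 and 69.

State at t = 0.6174 s:
  obj    pos=(+0.181,+0.035) vel=(+0.410,-0.140) ωy=+5.70

Key-timestep trajectory:
   step    t(s)  obj.x    obj.z    obj.vx   obj.vz 
     23  0.1544   +0.062  +0.075  +0.103  -0.035
     46  0.3087   +0.086  +0.067  +0.205  -0.070
     69  0.4631   +0.125  +0.053  +0.308  -0.105


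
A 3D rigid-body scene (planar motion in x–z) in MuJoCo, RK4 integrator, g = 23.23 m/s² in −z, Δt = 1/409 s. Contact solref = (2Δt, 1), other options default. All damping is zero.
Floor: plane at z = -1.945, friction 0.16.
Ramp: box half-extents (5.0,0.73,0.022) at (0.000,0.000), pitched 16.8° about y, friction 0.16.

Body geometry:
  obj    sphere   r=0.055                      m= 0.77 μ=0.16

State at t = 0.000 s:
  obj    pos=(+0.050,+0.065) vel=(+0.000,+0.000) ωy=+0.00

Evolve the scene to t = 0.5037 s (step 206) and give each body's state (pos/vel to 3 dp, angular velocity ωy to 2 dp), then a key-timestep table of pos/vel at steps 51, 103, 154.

State at t = 0.5037 s:
  obj    pos=(+0.632,-0.111) vel=(+2.313,-0.698) ωy=+43.91

Key-timestep trajectory:
   step    t(s)  obj.x    obj.z    obj.vx   obj.vz 
     51  0.1247   +0.086  +0.055  +0.573  -0.173
    103  0.2518   +0.196  +0.021  +1.156  -0.349
    154  0.3765   +0.376  -0.033  +1.729  -0.522


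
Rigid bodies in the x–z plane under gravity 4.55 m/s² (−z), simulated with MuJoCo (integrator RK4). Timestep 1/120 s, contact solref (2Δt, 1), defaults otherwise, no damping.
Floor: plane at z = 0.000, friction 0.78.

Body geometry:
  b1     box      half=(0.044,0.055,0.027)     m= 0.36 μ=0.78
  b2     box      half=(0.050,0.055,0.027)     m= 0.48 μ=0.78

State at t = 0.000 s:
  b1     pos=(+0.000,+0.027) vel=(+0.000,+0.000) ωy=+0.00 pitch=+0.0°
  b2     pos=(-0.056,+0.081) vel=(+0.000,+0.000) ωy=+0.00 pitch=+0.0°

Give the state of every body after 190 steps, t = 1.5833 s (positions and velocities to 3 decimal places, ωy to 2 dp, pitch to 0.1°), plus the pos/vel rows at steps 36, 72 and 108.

State at t = 1.5833 s:
  b1     pos=(+0.000,+0.027) vel=(+0.000,+0.000) ωy=+0.00 pitch=+0.0°
  b2     pos=(-0.105,+0.050) vel=(+0.000,+0.000) ωy=+0.00 pitch=-90.0°

Key-timestep trajectory:
   step    t(s)  b1.x    b1.z    b1.vx   b1.vz   b2.x    b2.z    b2.vx   b2.vz 
     36  0.3000   +0.000  +0.027  +0.000  +0.000   -0.086  +0.056  -0.197  +0.002
     72  0.6000   +0.000  +0.027  +0.000  +0.000   -0.120  +0.056  +0.013  -0.003
    108  0.9000   +0.000  +0.027  +0.000  +0.000   -0.101  +0.052  -0.046  -0.020


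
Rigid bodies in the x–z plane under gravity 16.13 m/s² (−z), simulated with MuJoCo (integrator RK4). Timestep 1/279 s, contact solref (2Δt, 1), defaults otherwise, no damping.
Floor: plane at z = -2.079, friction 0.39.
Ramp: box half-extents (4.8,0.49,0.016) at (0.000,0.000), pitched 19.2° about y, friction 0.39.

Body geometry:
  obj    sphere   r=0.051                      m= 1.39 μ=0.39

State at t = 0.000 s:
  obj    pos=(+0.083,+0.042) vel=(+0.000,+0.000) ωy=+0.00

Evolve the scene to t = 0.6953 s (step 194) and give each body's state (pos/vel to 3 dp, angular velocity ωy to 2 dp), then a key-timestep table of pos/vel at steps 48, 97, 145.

State at t = 0.6953 s:
  obj    pos=(+0.948,-0.259) vel=(+2.488,-0.866) ωy=+51.65

Key-timestep trajectory:
   step    t(s)  obj.x    obj.z    obj.vx   obj.vz 
     48  0.1720   +0.136  +0.024  +0.616  -0.214
     97  0.3477   +0.299  -0.033  +1.244  -0.433
    145  0.5197   +0.566  -0.126  +1.860  -0.648


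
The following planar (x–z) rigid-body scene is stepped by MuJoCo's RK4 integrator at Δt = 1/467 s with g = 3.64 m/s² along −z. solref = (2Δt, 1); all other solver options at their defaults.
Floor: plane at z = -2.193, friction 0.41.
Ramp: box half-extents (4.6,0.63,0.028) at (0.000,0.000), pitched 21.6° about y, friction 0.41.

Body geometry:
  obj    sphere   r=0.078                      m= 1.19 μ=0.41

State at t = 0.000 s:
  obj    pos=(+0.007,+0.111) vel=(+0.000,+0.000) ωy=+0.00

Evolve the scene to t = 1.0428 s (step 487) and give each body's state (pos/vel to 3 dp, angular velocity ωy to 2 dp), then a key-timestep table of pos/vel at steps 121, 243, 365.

State at t = 1.0428 s:
  obj    pos=(+0.491,-0.080) vel=(+0.928,-0.367) ωy=+12.80

Key-timestep trajectory:
   step    t(s)  obj.x    obj.z    obj.vx   obj.vz 
    121  0.2591   +0.037  +0.099  +0.231  -0.091
    243  0.5203   +0.128  +0.063  +0.463  -0.183
    365  0.7816   +0.279  +0.004  +0.696  -0.275


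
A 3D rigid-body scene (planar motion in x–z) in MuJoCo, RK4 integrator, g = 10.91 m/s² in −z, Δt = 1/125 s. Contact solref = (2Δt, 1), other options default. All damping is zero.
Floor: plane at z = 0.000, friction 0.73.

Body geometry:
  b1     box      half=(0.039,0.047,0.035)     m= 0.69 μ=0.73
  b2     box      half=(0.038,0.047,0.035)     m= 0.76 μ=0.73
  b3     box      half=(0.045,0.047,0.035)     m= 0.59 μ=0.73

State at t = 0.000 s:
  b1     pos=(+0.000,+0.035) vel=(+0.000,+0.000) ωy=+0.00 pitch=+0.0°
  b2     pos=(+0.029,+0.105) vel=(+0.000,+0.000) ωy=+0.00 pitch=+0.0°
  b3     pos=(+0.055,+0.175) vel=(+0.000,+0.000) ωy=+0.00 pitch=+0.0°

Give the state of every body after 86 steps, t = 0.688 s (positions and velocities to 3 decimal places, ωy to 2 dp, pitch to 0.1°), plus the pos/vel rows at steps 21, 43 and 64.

State at t = 0.688 s:
  b1     pos=(+0.000,+0.035) vel=(+0.000,+0.000) ωy=+0.00 pitch=+0.0°
  b2     pos=(+0.079,+0.038) vel=(+0.000,+0.000) ωy=+0.00 pitch=+90.0°
  b3     pos=(+0.176,+0.045) vel=(+0.000,+0.001) ωy=-0.01 pitch=+90.0°

Key-timestep trajectory:
   step    t(s)  b1.x    b1.z    b1.vx   b1.vz   b2.x    b2.z    b2.vx   b2.vz   b3.x    b3.z    b3.vx   b3.vz 
     21  0.1680   +0.000  +0.035  +0.000  +0.000   +0.032  +0.105  +0.035  +0.008   +0.063  +0.173  +0.103  -0.024
     43  0.3440   +0.000  +0.035  -0.002  +0.000   +0.050  +0.105  +0.212  -0.061   +0.110  +0.149  +0.485  -0.433
     64  0.5120   +0.000  +0.035  +0.000  +0.000   +0.081  +0.036  -0.173  +0.042   +0.180  +0.046  +0.002  +0.105


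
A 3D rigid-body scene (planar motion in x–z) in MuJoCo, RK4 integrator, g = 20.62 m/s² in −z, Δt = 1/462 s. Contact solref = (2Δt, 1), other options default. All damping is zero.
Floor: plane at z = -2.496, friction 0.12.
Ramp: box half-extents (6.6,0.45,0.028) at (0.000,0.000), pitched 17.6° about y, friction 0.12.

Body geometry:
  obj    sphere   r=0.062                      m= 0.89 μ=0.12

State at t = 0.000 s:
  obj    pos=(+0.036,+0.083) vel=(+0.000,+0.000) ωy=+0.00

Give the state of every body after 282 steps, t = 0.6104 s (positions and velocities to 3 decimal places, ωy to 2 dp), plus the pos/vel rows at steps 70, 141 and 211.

State at t = 0.6104 s:
  obj    pos=(+0.827,-0.168) vel=(+2.591,-0.822) ωy=+43.84

Key-timestep trajectory:
   step    t(s)  obj.x    obj.z    obj.vx   obj.vz 
     70  0.1515   +0.085  +0.068  +0.643  -0.204
    141  0.3052   +0.234  +0.020  +1.296  -0.411
    211  0.4567   +0.479  -0.057  +1.939  -0.615


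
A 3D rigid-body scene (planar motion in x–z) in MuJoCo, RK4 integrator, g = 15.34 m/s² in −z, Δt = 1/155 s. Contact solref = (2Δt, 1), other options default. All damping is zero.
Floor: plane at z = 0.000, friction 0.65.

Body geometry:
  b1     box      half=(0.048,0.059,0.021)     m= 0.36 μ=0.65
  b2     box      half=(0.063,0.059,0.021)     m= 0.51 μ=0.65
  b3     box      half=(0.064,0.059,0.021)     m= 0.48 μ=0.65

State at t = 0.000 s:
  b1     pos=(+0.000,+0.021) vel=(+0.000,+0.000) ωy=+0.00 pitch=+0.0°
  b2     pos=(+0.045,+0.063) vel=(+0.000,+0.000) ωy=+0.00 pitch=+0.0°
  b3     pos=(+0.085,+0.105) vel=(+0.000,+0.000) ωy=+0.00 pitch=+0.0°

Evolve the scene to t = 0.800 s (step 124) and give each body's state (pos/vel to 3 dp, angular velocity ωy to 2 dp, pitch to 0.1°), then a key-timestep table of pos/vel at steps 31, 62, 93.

State at t = 0.800 s:
  b1     pos=(-0.002,+0.021) vel=(-0.002,+0.000) ωy=+0.00 pitch=+0.0°
  b2     pos=(+0.059,+0.059) vel=(-0.001,-0.001) ωy=-0.03 pitch=+43.8°
  b3     pos=(+0.119,+0.059) vel=(+0.001,-0.001) ωy=-0.02 pitch=+43.8°

Key-timestep trajectory:
   step    t(s)  b1.x    b1.z    b1.vx   b1.vz   b2.x    b2.z    b2.vx   b2.vz   b3.x    b3.z    b3.vx   b3.vz 
     31  0.2000   +0.000  +0.021  +0.000  +0.000   +0.066  +0.062  -0.021  +0.017   +0.124  +0.061  -0.030  +0.049
     62  0.4000   -0.001  +0.021  -0.002  +0.000   +0.059  +0.059  -0.001  -0.002   +0.119  +0.060  -0.001  -0.001
     93  0.6000   -0.001  +0.021  -0.002  +0.000   +0.059  +0.059  +0.000  -0.002   +0.119  +0.060  -0.001  -0.001


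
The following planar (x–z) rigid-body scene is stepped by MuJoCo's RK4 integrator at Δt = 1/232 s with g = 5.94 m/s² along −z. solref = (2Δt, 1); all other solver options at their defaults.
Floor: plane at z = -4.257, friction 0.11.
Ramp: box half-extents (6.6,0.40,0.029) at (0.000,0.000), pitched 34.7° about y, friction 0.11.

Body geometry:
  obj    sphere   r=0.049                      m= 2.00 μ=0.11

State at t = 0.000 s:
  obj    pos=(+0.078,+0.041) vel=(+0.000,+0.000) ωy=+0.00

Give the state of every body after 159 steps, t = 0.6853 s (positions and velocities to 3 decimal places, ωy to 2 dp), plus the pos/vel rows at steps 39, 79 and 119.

State at t = 0.6853 s:
  obj    pos=(+0.627,-0.339) vel=(+1.610,-1.095) ωy=+18.87

Key-timestep trajectory:
   step    t(s)  obj.x    obj.z    obj.vx   obj.vz 
     39  0.1681   +0.111  +0.018  +0.393  -0.273
     79  0.3405   +0.214  -0.053  +0.802  -0.541
    119  0.5129   +0.386  -0.172  +1.204  -0.822


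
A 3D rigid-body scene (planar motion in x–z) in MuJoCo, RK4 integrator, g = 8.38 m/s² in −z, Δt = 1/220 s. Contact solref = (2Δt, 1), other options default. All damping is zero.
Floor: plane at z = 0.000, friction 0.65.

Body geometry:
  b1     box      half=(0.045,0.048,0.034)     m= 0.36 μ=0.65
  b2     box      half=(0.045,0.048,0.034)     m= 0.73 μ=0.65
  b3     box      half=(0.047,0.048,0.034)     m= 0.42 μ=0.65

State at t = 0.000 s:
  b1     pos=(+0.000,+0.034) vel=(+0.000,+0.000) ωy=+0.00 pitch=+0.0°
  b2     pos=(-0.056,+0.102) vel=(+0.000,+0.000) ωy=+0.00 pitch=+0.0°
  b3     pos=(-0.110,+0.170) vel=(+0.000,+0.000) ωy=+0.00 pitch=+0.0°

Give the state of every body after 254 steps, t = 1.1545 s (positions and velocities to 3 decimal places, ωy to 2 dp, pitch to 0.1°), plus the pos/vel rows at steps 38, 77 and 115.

State at t = 1.1545 s:
  b1     pos=(+0.000,+0.034) vel=(+0.000,+0.000) ωy=+0.00 pitch=+0.0°
  b2     pos=(-0.099,+0.045) vel=(+0.000,+0.000) ωy=+0.00 pitch=-90.0°
  b3     pos=(-0.219,+0.047) vel=(+0.000,+0.000) ωy=+0.00 pitch=-90.0°

Key-timestep trajectory:
   step    t(s)  b1.x    b1.z    b1.vx   b1.vz   b2.x    b2.z    b2.vx   b2.vz   b3.x    b3.z    b3.vx   b3.vz 
     38  0.1727   +0.000  +0.034  +0.000  +0.000   -0.074  +0.089  -0.203  -0.277   -0.158  +0.114  -0.441  -0.854
     77  0.3500   +0.000  +0.034  +0.000  +0.000   -0.114  +0.053  -0.086  +0.032   -0.224  +0.050  -0.114  +0.095
    115  0.5227   +0.000  +0.034  +0.000  +0.000   -0.101  +0.046  +0.255  -0.175   -0.217  +0.048  -0.023  -0.008


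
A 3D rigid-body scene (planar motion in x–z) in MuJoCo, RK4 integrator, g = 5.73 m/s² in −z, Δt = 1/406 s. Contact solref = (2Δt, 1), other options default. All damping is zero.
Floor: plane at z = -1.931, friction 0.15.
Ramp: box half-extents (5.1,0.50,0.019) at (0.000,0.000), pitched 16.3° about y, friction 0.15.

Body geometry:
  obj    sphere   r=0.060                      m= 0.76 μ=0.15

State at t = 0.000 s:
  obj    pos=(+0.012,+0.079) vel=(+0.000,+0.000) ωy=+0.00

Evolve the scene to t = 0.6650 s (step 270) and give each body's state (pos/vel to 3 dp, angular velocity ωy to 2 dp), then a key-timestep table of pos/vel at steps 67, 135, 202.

State at t = 0.6650 s:
  obj    pos=(+0.256,+0.008) vel=(+0.733,-0.214) ωy=+12.73

Key-timestep trajectory:
   step    t(s)  obj.x    obj.z    obj.vx   obj.vz 
     67  0.1650   +0.027  +0.074  +0.182  -0.053
    135  0.3325   +0.073  +0.061  +0.367  -0.107
    202  0.4975   +0.148  +0.039  +0.549  -0.160


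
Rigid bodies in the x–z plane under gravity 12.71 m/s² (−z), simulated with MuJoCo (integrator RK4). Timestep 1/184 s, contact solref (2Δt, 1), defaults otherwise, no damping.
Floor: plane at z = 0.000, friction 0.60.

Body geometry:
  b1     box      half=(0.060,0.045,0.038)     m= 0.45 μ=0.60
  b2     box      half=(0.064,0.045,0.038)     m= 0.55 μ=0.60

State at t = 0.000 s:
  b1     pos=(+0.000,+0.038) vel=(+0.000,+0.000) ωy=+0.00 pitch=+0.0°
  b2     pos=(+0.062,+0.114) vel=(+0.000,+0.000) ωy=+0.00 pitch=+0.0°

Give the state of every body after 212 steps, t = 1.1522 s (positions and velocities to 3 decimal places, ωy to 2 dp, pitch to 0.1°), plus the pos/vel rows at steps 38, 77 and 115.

State at t = 1.1522 s:
  b1     pos=(+0.000,+0.038) vel=(+0.000,+0.000) ωy=+0.00 pitch=+0.0°
  b2     pos=(+0.224,+0.038) vel=(+0.000,+0.000) ωy=+0.00 pitch=+180.0°

Key-timestep trajectory:
   step    t(s)  b1.x    b1.z    b1.vx   b1.vz   b2.x    b2.z    b2.vx   b2.vz 
     38  0.2065   +0.000  +0.038  +0.000  +0.000   +0.072  +0.112  +0.139  -0.046
     77  0.4185   +0.000  +0.038  +0.000  +0.000   +0.137  +0.071  +0.271  +0.101
    115  0.6250   +0.000  +0.038  +0.000  +0.000   +0.177  +0.072  +0.259  -0.064


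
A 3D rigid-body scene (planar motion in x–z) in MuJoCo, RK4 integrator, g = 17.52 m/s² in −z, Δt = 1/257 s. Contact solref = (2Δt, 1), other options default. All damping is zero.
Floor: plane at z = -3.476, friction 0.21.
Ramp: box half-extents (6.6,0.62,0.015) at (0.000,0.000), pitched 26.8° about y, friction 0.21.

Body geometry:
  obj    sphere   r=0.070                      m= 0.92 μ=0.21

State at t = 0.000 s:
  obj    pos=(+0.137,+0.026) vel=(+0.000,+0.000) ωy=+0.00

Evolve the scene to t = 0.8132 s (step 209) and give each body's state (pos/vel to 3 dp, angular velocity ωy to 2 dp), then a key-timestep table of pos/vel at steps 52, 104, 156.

State at t = 0.8132 s:
  obj    pos=(+1.803,-0.815) vel=(+4.096,-2.069) ωy=+65.54

Key-timestep trajectory:
   step    t(s)  obj.x    obj.z    obj.vx   obj.vz 
     52  0.2023   +0.240  -0.026  +1.019  -0.515
    104  0.4047   +0.550  -0.182  +2.038  -1.030
    156  0.6070   +1.065  -0.443  +3.057  -1.544


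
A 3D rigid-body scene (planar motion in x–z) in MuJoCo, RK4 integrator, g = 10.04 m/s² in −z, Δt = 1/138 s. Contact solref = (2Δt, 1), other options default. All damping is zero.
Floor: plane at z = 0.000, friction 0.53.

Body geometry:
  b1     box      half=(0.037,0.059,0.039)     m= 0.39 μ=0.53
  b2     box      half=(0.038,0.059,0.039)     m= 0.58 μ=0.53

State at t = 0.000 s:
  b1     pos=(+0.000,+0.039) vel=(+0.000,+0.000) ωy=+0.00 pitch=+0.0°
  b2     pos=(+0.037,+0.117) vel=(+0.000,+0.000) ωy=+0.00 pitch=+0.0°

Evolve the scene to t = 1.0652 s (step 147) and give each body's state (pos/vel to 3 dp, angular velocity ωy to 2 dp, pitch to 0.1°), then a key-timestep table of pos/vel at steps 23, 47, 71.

State at t = 1.0652 s:
  b1     pos=(+0.000,+0.039) vel=(+0.000,+0.000) ωy=+0.00 pitch=+0.0°
  b2     pos=(+0.087,+0.038) vel=(+0.000,+0.000) ωy=+0.00 pitch=+90.0°

Key-timestep trajectory:
   step    t(s)  b1.x    b1.z    b1.vx   b1.vz   b2.x    b2.z    b2.vx   b2.vz 
     23  0.1667   +0.000  +0.039  +0.000  +0.000   +0.038  +0.117  +0.009  +0.000
     47  0.3406   +0.000  +0.039  +0.000  +0.000   +0.043  +0.116  +0.078  -0.013
     71  0.5145   +0.000  +0.039  +0.000  +0.000   +0.078  +0.082  +0.281  -0.724


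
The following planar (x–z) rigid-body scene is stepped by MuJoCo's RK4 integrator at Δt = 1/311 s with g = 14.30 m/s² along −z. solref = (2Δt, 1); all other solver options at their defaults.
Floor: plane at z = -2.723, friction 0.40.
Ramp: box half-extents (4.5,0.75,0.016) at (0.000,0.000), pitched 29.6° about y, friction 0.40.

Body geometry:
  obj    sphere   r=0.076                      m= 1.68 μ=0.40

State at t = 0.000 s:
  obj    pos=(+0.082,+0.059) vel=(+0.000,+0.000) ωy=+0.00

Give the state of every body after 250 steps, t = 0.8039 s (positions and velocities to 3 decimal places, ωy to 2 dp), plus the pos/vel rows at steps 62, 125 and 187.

State at t = 0.8039 s:
  obj    pos=(+1.500,-0.746) vel=(+3.526,-2.003) ωy=+53.36

Key-timestep trajectory:
   step    t(s)  obj.x    obj.z    obj.vx   obj.vz 
     62  0.1994   +0.169  +0.010  +0.875  -0.497
    125  0.4019   +0.436  -0.142  +1.763  -1.002
    187  0.6013   +0.875  -0.391  +2.638  -1.499


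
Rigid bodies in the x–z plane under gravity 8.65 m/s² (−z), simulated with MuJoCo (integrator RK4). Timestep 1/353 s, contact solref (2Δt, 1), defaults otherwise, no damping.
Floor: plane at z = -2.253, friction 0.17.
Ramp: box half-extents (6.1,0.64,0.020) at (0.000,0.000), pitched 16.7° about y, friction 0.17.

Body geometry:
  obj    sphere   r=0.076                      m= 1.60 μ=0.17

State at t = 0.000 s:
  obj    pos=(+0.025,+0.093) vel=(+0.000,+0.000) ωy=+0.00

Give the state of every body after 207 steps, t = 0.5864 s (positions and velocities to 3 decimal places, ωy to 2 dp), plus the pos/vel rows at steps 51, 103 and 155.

State at t = 0.5864 s:
  obj    pos=(+0.317,+0.005) vel=(+0.997,-0.299) ωy=+13.70

Key-timestep trajectory:
   step    t(s)  obj.x    obj.z    obj.vx   obj.vz 
     51  0.1445   +0.043  +0.087  +0.246  -0.074
    103  0.2918   +0.097  +0.071  +0.496  -0.149
    155  0.4391   +0.189  +0.044  +0.747  -0.224


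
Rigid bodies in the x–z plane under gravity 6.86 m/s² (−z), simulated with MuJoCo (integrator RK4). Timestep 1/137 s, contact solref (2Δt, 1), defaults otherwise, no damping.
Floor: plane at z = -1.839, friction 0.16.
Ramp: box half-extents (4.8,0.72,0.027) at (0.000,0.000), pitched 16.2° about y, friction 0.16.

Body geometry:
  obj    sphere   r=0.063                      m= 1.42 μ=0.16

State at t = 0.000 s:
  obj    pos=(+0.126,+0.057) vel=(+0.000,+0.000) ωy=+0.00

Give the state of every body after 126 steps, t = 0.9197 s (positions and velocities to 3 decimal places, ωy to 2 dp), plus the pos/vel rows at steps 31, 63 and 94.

State at t = 0.9197 s:
  obj    pos=(+0.681,-0.104) vel=(+1.207,-0.351) ωy=+19.95

Key-timestep trajectory:
   step    t(s)  obj.x    obj.z    obj.vx   obj.vz 
     31  0.2263   +0.160  +0.047  +0.297  -0.086
     63  0.4599   +0.265  +0.017  +0.604  -0.175
     94  0.6861   +0.435  -0.033  +0.901  -0.262


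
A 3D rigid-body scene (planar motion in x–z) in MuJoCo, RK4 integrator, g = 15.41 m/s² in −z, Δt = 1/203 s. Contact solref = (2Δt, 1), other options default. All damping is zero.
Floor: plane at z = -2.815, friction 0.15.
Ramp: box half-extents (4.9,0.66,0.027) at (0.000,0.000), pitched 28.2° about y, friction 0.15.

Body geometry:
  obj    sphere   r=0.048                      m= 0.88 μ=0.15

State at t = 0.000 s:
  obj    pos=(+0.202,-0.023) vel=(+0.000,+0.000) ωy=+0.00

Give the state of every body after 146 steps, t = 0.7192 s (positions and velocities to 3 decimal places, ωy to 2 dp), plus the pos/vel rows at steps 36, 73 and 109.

State at t = 0.7192 s:
  obj    pos=(+1.398,-0.665) vel=(+3.328,-1.777) ωy=+76.22

Key-timestep trajectory:
   step    t(s)  obj.x    obj.z    obj.vx   obj.vz 
     36  0.1773   +0.275  -0.062  +0.823  -0.436
     73  0.3596   +0.501  -0.184  +1.666  -0.885
    109  0.5369   +0.869  -0.381  +2.484  -1.328


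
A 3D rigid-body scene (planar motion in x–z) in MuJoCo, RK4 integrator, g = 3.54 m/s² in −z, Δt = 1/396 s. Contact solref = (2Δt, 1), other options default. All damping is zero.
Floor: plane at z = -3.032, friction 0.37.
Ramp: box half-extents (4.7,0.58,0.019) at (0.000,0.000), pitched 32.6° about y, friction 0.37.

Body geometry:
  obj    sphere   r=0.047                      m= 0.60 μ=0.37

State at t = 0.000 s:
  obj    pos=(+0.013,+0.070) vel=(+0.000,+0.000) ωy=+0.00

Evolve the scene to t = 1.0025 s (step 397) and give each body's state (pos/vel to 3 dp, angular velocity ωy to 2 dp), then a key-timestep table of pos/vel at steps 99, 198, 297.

State at t = 1.0025 s:
  obj    pos=(+0.590,-0.299) vel=(+1.151,-0.736) ωy=+29.06

Key-timestep trajectory:
   step    t(s)  obj.x    obj.z    obj.vx   obj.vz 
     99  0.2500   +0.049  +0.047  +0.287  -0.184
    198  0.5000   +0.156  -0.022  +0.574  -0.367
    297  0.7500   +0.336  -0.136  +0.861  -0.551


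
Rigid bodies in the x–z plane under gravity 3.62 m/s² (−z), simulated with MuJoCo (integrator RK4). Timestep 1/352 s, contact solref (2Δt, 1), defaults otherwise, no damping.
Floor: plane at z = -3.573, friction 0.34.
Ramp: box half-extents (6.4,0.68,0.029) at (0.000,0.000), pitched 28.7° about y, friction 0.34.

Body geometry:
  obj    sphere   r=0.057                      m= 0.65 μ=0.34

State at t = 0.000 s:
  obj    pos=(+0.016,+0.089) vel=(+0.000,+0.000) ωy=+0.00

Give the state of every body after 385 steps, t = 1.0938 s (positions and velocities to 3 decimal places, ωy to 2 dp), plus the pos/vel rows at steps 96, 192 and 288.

State at t = 1.0938 s:
  obj    pos=(+0.668,-0.267) vel=(+1.191,-0.652) ωy=+23.82

Key-timestep trajectory:
   step    t(s)  obj.x    obj.z    obj.vx   obj.vz 
     96  0.2727   +0.057  +0.067  +0.297  -0.163
    192  0.5455   +0.178  +0.001  +0.594  -0.325
    288  0.8182   +0.381  -0.110  +0.891  -0.488


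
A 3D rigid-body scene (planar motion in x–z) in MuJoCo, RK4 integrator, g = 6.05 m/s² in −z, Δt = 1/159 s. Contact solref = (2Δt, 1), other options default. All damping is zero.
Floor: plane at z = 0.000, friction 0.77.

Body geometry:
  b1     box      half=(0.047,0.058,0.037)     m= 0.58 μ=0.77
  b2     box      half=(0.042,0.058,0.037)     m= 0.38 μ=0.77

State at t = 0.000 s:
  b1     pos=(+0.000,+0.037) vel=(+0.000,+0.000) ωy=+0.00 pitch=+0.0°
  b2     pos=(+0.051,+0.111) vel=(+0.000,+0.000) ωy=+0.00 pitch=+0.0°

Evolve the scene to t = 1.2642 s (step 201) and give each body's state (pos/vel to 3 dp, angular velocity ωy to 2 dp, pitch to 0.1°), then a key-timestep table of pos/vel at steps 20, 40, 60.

State at t = 1.2642 s:
  b1     pos=(+0.000,+0.037) vel=(+0.000,+0.000) ωy=+0.00 pitch=+0.0°
  b2     pos=(+0.095,+0.042) vel=(+0.000,+0.000) ωy=+0.00 pitch=+90.0°

Key-timestep trajectory:
   step    t(s)  b1.x    b1.z    b1.vx   b1.vz   b2.x    b2.z    b2.vx   b2.vz 
     20  0.1258   +0.000  +0.037  +0.000  +0.000   +0.054  +0.110  +0.057  -0.011
     40  0.2516   +0.000  +0.037  +0.000  +0.000   +0.068  +0.105  +0.176  -0.116
     60  0.3774   +0.000  +0.037  +0.000  +0.000   +0.093  +0.056  +0.205  -0.737
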